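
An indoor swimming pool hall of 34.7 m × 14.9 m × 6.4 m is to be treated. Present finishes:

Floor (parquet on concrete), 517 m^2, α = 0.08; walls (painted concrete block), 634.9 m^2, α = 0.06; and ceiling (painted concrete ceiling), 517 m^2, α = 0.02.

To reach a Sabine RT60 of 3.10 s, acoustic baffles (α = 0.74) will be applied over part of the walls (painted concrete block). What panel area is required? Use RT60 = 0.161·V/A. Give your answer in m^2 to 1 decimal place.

120.7

Equivalent absorption area: A₁ = 517×0.08 + 634.9×0.06 + 517×0.02 = 89.794 m^2.
V = 3308.992 m³. Target absorption A₂ = 0.161 × 3308.992 / 3.10 = 171.854 sabins.
ΔA needed = 171.854 − 89.794 = 82.060 sabins.
Net gain per m^2: Δα = 0.74 − 0.06 = 0.68.
Area = ΔA/Δα = 82.060/0.68 = 120.7 m^2.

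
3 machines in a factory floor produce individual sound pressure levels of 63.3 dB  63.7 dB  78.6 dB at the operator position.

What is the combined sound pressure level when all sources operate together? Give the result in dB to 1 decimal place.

78.9 dB

Converting to relative power and adding: 10^(63.3/10) + 10^(63.7/10) + 10^(78.6/10) = 7.693e+07.
Back to dB: 10·log₁₀ Σ = 78.9 dB.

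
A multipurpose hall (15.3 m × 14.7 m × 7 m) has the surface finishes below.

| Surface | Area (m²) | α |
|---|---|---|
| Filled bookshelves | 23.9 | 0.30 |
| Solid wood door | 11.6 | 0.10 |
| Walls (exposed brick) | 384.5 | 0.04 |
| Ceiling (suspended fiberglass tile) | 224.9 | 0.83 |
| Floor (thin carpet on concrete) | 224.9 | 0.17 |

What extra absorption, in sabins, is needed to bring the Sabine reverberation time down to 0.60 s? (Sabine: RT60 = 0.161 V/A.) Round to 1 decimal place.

173.8 sabins

Total absorption A₁ = 23.9×0.30 + 11.6×0.10 + 384.5×0.04 + 224.9×0.83 + 224.9×0.17
  = 7.170 + 1.160 + 15.380 + 186.667 + 38.233 = 248.610 m² sabins.
Target A₂ = 0.161·1574.37/0.60 = 422.456 sabins (V = 1574.37 m³).
ΔA = A₂ − A₁ = 422.456 − 248.610 = 173.8 sabins.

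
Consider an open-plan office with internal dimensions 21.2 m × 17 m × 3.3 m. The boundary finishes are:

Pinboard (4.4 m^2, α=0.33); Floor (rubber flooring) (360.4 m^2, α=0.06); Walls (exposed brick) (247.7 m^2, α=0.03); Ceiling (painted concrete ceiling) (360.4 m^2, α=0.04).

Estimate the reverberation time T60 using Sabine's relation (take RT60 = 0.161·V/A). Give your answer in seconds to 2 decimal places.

4.26 sec

Summing Sᵢαᵢ: 1.452 + 21.624 + 7.431 + 14.416 → A = 44.923 sabins.
V = 21.2·17·3.3 = 1189.32 m³.
T = 0.161 V/A = 0.161·1189.32/44.923 = 4.26 s.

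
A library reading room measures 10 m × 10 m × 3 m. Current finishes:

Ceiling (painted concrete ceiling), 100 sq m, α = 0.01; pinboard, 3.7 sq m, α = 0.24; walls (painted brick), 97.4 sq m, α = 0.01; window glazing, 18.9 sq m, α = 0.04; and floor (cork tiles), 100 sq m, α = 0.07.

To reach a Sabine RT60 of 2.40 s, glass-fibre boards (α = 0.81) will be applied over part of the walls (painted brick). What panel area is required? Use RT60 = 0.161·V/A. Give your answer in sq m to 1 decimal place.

A₁ = Σ Sᵢαᵢ = 100·0.01 + 3.7·0.24 + 97.4·0.01 + 18.9·0.04 + 100·0.07 = 10.618 sabins.
V = 300 m³. Target absorption A₂ = 0.161 × 300 / 2.40 = 20.125 sabins.
ΔA needed = 20.125 − 10.618 = 9.507 sabins.
Net gain per sq m: Δα = 0.81 − 0.01 = 0.80.
Panel area = 9.507 / 0.80 = 11.9 sq m.

11.9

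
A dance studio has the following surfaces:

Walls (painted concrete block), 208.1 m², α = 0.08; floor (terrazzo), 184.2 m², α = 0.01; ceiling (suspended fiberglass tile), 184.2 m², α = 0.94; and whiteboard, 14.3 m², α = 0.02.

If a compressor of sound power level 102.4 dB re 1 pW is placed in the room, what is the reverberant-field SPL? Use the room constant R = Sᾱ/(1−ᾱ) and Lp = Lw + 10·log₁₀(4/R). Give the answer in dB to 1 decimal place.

A = 191.924 sabins; S = 590.8 m².
ᾱ = 0.3249, so room constant R = A/(1−ᾱ) = 284.290 m².
Lp = Lw + 10 log₁₀(4/R) = 102.4 -18.52 = 83.9 dB.

83.9 dB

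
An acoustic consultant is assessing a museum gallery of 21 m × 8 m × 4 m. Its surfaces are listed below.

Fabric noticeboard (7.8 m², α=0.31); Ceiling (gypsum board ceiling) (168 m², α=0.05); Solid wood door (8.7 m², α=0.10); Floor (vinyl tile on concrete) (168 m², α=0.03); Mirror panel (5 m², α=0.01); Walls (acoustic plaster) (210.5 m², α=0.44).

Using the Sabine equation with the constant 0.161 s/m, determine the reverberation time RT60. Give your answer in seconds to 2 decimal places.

0.99 seconds

A = Σ Sᵢαᵢ = 7.8×0.31 + 168×0.05 + 8.7×0.10 + 168×0.03 + 5×0.01 + 210.5×0.44 = 109.398 sabins.
Volume V = 21 × 8 × 4 = 672 m³.
Sabine: RT60 = 0.161 × 672 / 109.398 = 0.99 s.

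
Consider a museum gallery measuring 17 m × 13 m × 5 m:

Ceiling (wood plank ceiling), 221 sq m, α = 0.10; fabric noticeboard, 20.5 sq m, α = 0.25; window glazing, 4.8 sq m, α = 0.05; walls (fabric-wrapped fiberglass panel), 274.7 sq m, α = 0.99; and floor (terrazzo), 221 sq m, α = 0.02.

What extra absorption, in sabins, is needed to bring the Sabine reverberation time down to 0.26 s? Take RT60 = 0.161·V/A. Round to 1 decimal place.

380.4 sabins

Total absorption A₁ = 221*0.10 + 20.5*0.25 + 4.8*0.05 + 274.7*0.99 + 221*0.02
  = 22.100 + 5.125 + 0.240 + 271.953 + 4.420 = 303.838 sq m sabins.
For T = 0.26 s, need A₂ = 0.161·V/T = 0.161·1105/0.26 = 684.250 sabins.
ΔA = A₂ − A₁ = 684.250 − 303.838 = 380.4 sabins.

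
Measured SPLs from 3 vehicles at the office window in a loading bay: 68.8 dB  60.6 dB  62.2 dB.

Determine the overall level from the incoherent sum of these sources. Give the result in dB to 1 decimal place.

70.2 dB

Converting to relative power and adding: 10^(68.8/10) + 10^(60.6/10) + 10^(62.2/10) = 1.039e+07.
Combined level = 10 log₁₀(1.039e+07) = 70.2 dB.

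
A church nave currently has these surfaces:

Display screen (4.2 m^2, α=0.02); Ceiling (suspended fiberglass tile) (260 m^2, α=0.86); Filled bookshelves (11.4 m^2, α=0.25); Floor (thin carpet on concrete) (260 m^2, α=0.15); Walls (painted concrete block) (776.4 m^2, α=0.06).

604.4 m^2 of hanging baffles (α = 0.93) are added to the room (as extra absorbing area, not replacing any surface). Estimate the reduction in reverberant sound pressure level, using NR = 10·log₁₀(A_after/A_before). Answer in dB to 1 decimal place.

Total absorption A_before = 4.2·0.02 + 260·0.86 + 11.4·0.25 + 260·0.15 + 776.4·0.06
  = 0.084 + 223.600 + 2.850 + 39.000 + 46.584 = 312.118 m^2 sabins.
Treatment contributes 604.4·0.93 = 562.092 sabins.
A_after = 312.118 + 562.092 = 874.210 sabins.
Reduction = 10 log₁₀(A_after/A_before) = 10 log₁₀(2.8009) = 4.5 dB.

4.5 dB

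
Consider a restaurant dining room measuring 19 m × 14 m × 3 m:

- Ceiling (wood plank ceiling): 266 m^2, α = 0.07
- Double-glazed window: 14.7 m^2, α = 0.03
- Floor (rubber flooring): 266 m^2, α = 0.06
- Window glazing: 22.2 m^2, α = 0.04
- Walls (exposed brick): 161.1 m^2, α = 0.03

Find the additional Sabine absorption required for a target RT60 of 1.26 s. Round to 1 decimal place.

61.2 sabins

A₁ = Σ Sᵢαᵢ = 266*0.07 + 14.7*0.03 + 266*0.06 + 22.2*0.04 + 161.1*0.03 = 40.742 sabins.
For T = 1.26 s, need A₂ = 0.161·V/T = 0.161·798/1.26 = 101.967 sabins.
Shortfall: 101.967 − 40.742 = 61.2 sabins.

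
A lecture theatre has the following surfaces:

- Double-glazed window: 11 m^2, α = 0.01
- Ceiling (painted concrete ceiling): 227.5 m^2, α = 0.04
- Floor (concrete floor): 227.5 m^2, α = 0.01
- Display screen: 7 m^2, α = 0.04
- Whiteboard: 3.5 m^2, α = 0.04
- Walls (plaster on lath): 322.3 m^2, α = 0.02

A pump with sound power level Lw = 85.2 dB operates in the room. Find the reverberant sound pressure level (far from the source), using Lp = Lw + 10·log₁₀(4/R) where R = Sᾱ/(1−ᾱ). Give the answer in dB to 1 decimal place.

78.5 dB

A = 18.351 sabins; S = 798.8 m^2.
ᾱ = 18.351/798.8 = 0.0230; R = Sᾱ/(1−ᾱ) = 18.351/(1−0.0230) = 18.783 m^2.
Lp = Lw + 10 log₁₀(4/R) = 85.2 -6.72 = 78.5 dB.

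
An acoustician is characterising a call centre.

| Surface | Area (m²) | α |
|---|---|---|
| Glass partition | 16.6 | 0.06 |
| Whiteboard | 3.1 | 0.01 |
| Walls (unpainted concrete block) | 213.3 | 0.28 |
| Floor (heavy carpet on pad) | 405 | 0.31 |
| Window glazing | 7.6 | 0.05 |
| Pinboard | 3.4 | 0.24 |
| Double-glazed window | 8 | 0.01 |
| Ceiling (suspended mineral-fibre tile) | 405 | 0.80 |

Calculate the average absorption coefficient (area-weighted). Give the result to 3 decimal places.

S = Σ Sᵢ = 16.6 + 3.1 + 213.3 + 405 + 7.6 + 3.4 + 8 + 405 = 1062.0 m².
Weighted sum Σ Sα = 511.577.
ᾱ = 511.577 / 1062.0 = 0.482.

0.482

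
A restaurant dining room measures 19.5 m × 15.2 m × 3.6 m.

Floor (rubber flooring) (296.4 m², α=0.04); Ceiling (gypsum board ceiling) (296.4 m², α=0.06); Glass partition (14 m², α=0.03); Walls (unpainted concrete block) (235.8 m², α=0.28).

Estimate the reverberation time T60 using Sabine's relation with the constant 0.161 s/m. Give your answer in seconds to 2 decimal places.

1.79 s

Total absorption A = 296.4*0.04 + 296.4*0.06 + 14*0.03 + 235.8*0.28
  = 11.856 + 17.784 + 0.420 + 66.024 = 96.084 m² sabins.
Room volume: 1067.04 m³.
T = 0.161 V/A = 0.161·1067.04/96.084 = 1.79 s.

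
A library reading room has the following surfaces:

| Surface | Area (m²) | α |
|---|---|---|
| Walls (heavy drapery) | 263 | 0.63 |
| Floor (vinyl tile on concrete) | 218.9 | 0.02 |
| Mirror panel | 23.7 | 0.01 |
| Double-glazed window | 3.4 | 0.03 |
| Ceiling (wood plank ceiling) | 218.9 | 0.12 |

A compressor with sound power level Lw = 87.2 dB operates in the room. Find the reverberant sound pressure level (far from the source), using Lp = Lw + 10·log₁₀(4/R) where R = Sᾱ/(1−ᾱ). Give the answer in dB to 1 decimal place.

A = 196.675 sabins; S = 727.9 m².
ᾱ = 0.2702, so room constant R = A/(1−ᾱ) = 269.492 m².
Lp = 87.2 + 10·log₁₀(4/269.492) = 87.2 + (-18.28) = 68.9 dB.

68.9 dB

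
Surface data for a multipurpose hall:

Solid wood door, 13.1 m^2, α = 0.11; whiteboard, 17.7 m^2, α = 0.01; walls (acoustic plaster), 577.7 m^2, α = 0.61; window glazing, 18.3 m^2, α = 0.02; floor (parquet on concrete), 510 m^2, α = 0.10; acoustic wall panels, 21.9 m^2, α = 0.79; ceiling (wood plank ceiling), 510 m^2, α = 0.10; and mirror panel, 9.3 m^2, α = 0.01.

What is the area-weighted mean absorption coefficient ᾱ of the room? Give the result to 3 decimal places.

S = Σ Sᵢ = 13.1 + 17.7 + 577.7 + 18.3 + 510 + 21.9 + 510 + 9.3 = 1678.0 m^2.
A = 13.1×0.11 + 17.7×0.01 + 577.7×0.61 + 18.3×0.02 + 510×0.10 + 21.9×0.79 + 510×0.10 + 9.3×0.01 = 473.775 sabins.
ᾱ = A/S = 0.282.

0.282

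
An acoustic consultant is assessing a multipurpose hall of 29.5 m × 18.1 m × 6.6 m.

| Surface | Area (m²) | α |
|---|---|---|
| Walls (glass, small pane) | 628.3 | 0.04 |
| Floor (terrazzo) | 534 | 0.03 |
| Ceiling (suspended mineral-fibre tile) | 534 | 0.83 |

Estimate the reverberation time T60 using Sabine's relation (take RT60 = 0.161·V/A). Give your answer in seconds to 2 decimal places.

1.17 s

A = Σ Sᵢαᵢ = 628.3*0.04 + 534*0.03 + 534*0.83 = 484.372 sabins.
V = 29.5·18.1·6.6 = 3524.07 m³.
Sabine: RT60 = 0.161 × 3524.07 / 484.372 = 1.17 s.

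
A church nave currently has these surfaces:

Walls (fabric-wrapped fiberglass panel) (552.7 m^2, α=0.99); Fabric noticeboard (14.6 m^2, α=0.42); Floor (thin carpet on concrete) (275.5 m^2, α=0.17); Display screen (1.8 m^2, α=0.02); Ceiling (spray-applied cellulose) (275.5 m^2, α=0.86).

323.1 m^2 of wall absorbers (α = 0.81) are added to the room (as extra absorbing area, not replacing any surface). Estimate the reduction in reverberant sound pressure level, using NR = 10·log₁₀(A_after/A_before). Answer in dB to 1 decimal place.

1.2 dB

Summing Sᵢαᵢ: 547.173 + 6.132 + 46.835 + 0.036 + 236.930 → A_before = 837.106 sabins.
Treatment contributes 323.1·0.81 = 261.711 sabins.
A_after = 837.106 + 261.711 = 1098.817 sabins.
NR = 10·log₁₀(1098.817/837.106) = 1.2 dB.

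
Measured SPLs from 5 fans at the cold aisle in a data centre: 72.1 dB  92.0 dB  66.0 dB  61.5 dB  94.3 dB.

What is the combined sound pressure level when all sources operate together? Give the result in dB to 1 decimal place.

Σ 10^(Lᵢ/10) = 4.298e+09.
Back to dB: 10·log₁₀ Σ = 96.3 dB.

96.3 dB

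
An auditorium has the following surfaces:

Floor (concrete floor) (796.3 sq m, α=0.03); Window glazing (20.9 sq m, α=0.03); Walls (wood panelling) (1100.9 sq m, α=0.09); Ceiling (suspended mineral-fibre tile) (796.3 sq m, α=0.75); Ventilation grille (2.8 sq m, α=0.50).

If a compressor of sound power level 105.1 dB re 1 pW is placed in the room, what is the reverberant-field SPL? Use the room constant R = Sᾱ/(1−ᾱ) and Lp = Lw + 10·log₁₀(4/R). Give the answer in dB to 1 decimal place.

81.2 dB

A = 722.222 sabins; S = 2717.2 sq m.
ᾱ = 722.222/2717.2 = 0.2658; R = Sᾱ/(1−ᾱ) = 722.222/(1−0.2658) = 983.686 sq m.
Lp = Lw + 10 log₁₀(4/R) = 105.1 -23.91 = 81.2 dB.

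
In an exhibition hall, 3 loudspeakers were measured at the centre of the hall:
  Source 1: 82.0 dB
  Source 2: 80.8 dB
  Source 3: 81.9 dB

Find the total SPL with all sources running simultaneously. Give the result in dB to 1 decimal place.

86.4 dB

Converting to relative power and adding: 10^(82.0/10) + 10^(80.8/10) + 10^(81.9/10) = 4.336e+08.
Combined level = 10 log₁₀(4.336e+08) = 86.4 dB.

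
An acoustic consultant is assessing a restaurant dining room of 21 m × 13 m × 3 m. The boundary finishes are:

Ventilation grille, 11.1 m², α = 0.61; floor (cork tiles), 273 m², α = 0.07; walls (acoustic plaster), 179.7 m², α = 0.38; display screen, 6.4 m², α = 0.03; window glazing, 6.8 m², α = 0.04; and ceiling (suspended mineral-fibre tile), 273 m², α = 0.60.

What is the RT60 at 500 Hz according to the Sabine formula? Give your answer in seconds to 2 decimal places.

A = Σ Sᵢαᵢ = 11.1*0.61 + 273*0.07 + 179.7*0.38 + 6.4*0.03 + 6.8*0.04 + 273*0.60 = 258.431 sabins.
Volume V = 21 × 13 × 3 = 819 m³.
RT60 = 0.161 · V / A = 0.161 × 819 / 258.431 = 0.51 s.

0.51 sec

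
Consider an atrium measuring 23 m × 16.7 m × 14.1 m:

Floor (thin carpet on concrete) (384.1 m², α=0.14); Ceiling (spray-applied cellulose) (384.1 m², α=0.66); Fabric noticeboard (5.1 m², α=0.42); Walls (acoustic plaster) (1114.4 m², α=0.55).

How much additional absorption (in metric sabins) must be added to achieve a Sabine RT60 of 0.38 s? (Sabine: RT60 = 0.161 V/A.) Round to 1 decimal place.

1372.3 sabins

Summing Sᵢαᵢ: 53.774 + 253.506 + 2.142 + 612.920 → A₁ = 922.342 sabins.
Target A₂ = 0.161·5415.81/0.38 = 2294.593 sabins (V = 5415.81 m³).
Additional absorption ΔA = 2294.593 − 922.342 = 1372.3 sabins.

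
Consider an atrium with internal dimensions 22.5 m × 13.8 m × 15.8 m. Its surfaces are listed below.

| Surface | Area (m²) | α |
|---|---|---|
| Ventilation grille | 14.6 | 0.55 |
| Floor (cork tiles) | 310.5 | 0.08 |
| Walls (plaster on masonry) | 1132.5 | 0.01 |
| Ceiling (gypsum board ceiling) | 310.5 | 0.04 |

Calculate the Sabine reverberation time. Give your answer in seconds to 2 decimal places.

13.95 s

Summing Sᵢαᵢ: 8.030 + 24.840 + 11.325 + 12.420 → A = 56.615 sabins.
V = 22.5·13.8·15.8 = 4905.9 m³.
T = 0.161 V/A = 0.161·4905.9/56.615 = 13.95 s.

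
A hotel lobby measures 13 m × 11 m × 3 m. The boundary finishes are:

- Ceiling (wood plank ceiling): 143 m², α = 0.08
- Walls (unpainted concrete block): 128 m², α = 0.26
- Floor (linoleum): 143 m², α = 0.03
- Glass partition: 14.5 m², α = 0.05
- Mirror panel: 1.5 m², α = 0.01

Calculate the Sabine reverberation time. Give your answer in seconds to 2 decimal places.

Summing Sᵢαᵢ: 11.440 + 33.280 + 4.290 + 0.725 + 0.015 → A = 49.750 sabins.
Volume V = 13 × 11 × 3 = 429 m³.
Sabine: RT60 = 0.161 × 429 / 49.750 = 1.39 s.

1.39 s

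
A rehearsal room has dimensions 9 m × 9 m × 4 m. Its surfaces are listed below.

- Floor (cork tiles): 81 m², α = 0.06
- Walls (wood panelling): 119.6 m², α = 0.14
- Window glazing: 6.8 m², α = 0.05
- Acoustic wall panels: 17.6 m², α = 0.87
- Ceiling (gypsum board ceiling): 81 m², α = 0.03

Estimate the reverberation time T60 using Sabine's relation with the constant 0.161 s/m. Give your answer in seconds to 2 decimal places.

1.31 s

Total absorption A = 81*0.06 + 119.6*0.14 + 6.8*0.05 + 17.6*0.87 + 81*0.03
  = 4.860 + 16.744 + 0.340 + 15.312 + 2.430 = 39.686 m² sabins.
Volume V = 9 × 9 × 4 = 324 m³.
Sabine: RT60 = 0.161 × 324 / 39.686 = 1.31 s.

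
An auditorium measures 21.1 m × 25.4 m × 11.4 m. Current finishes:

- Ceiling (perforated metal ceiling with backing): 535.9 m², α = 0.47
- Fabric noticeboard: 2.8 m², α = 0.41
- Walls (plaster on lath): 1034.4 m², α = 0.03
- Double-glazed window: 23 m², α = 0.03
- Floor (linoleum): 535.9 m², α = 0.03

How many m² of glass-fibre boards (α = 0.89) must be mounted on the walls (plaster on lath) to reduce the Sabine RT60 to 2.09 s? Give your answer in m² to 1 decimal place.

197.5

Summing Sᵢαᵢ: 251.873 + 1.148 + 31.032 + 0.690 + 16.077 → A₁ = 300.820 sabins.
V = 6109.716 m³. Target absorption A₂ = 0.161 × 6109.716 / 2.09 = 470.653 sabins.
ΔA needed = 470.653 − 300.820 = 169.833 sabins.
Net gain per m²: Δα = 0.89 − 0.03 = 0.86.
Panel area = 169.833 / 0.86 = 197.5 m².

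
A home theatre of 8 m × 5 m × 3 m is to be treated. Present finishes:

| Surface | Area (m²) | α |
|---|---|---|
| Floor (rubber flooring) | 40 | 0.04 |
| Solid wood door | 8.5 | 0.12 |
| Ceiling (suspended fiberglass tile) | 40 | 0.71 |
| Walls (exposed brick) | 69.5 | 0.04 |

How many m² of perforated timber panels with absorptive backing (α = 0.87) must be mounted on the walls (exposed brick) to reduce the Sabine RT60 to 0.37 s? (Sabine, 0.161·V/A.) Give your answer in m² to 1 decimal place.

A₁ = Σ Sᵢαᵢ = 40·0.04 + 8.5·0.12 + 40·0.71 + 69.5·0.04 = 33.800 sabins.
Required A₂ = 0.161·120/0.37 = 52.216 sabins.
Absorption to add: 52.216 − 33.800 = 18.416 sabins.
Net gain per m²: Δα = 0.87 − 0.04 = 0.83.
Panel area = 18.416 / 0.83 = 22.2 m².

22.2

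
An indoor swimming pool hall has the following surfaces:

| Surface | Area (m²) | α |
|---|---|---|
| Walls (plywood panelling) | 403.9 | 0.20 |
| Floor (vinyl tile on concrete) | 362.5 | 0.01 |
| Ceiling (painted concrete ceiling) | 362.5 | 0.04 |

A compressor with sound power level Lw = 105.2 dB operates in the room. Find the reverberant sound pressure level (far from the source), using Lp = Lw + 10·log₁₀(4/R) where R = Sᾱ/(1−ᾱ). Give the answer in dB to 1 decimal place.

90.9 dB

Σ(Sᵢαᵢ) = 403.9·0.20 + 362.5·0.01 + 362.5·0.04 = 98.905; total area S = 1128.9 m².
ᾱ = 98.905/1128.9 = 0.0876; R = Sᾱ/(1−ᾱ) = 98.905/(1−0.0876) = 108.401 m².
Lp = 105.2 + 10·log₁₀(4/108.401) = 105.2 + (-14.33) = 90.9 dB.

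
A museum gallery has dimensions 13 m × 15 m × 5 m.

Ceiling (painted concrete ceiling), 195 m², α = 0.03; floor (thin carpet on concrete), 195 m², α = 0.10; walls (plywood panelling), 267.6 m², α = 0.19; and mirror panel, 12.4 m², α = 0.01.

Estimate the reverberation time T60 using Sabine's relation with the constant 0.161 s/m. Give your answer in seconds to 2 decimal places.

Total absorption A = 195·0.03 + 195·0.10 + 267.6·0.19 + 12.4·0.01
  = 5.850 + 19.500 + 50.844 + 0.124 = 76.318 m² sabins.
V = 13·15·5 = 975 m³.
Sabine: RT60 = 0.161 × 975 / 76.318 = 2.06 s.

2.06 seconds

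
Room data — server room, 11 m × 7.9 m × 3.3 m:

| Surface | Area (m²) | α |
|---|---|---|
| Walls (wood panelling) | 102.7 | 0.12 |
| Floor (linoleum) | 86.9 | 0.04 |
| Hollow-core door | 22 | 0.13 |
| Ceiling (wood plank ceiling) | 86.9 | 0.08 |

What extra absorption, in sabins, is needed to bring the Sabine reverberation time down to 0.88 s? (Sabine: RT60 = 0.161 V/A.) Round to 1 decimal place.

26.9 sabins

Summing Sᵢαᵢ: 12.324 + 3.476 + 2.860 + 6.952 → A₁ = 25.612 sabins.
For T = 0.88 s, need A₂ = 0.161·V/T = 0.161·286.77/0.88 = 52.466 sabins.
ΔA = A₂ − A₁ = 52.466 − 25.612 = 26.9 sabins.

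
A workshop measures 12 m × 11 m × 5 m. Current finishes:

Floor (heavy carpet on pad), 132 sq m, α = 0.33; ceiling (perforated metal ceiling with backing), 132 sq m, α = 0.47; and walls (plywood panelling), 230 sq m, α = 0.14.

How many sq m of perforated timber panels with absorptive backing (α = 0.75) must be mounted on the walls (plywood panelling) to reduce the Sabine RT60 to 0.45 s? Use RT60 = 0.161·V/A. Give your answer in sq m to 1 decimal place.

161.2

Equivalent absorption area: A₁ = 132*0.33 + 132*0.47 + 230*0.14 = 137.800 sq m.
V = 660 m³. Target absorption A₂ = 0.161 × 660 / 0.45 = 236.133 sabins.
ΔA needed = 236.133 − 137.800 = 98.333 sabins.
Net gain per sq m: Δα = 0.75 − 0.14 = 0.61.
Area = ΔA/Δα = 98.333/0.61 = 161.2 sq m.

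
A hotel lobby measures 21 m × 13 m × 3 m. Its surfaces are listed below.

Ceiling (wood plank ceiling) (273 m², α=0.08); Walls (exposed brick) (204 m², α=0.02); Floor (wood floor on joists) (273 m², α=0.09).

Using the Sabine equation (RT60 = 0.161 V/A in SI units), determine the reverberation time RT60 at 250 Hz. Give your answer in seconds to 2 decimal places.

2.61 s

Summing Sᵢαᵢ: 21.840 + 4.080 + 24.570 → A = 50.490 sabins.
V = 21·13·3 = 819 m³.
Sabine: RT60 = 0.161 × 819 / 50.490 = 2.61 s.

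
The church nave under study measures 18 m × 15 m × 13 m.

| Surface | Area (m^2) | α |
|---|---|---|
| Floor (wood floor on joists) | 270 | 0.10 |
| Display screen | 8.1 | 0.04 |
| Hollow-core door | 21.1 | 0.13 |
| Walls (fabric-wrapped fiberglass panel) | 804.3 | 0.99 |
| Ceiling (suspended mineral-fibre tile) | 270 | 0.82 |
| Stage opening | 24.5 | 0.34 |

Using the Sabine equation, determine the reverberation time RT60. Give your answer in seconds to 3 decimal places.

Equivalent absorption area: A = 270·0.10 + 8.1·0.04 + 21.1·0.13 + 804.3·0.99 + 270·0.82 + 24.5·0.34 = 1056.054 m^2.
Room volume: 3510 m³.
T = 0.161 V/A = 0.161·3510/1056.054 = 0.535 s.

0.535 sec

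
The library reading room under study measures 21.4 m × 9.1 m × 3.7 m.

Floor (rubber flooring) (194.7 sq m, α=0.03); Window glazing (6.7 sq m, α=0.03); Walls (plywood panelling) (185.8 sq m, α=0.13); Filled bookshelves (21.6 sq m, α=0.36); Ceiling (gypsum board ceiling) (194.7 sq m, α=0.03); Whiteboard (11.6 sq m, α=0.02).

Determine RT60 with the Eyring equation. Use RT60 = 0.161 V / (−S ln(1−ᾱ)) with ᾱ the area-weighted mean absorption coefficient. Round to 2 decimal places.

S = Σ Sᵢ = 615.1 sq m.
Absorption A = 194.7×0.03 + 6.7×0.03 + 185.8×0.13 + 21.6×0.36 + 194.7×0.03 + 11.6×0.02 = 44.045 sabins.
Mean coefficient ᾱ = A/S = 0.0716.
−S·ln(1−ᾱ) = −615.1 × ln(1 − 0.0716) = 45.697.
V = 21.4 × 9.1 × 3.7 = 720.538 m³.
RT60 = 0.161 × 720.538 / 45.697 = 2.54 s.

2.54 s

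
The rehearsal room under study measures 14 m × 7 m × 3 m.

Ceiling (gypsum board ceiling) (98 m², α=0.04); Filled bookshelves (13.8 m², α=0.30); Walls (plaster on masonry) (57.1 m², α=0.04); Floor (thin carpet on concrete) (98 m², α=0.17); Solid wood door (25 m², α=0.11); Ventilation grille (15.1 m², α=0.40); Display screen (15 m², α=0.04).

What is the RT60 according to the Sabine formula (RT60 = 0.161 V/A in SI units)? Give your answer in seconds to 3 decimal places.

1.301 seconds

Summing Sᵢαᵢ: 3.920 + 4.140 + 2.284 + 16.660 + 2.750 + 6.040 + 0.600 → A = 36.394 sabins.
Room volume: 294 m³.
Sabine: RT60 = 0.161 × 294 / 36.394 = 1.301 s.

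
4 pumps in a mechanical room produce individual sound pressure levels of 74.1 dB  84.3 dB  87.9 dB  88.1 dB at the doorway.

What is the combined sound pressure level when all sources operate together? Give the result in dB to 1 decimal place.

91.9 dB

Sum in the linear (power) domain: Σ 10^(Lᵢ/10) = 10^(74.1/10) + 10^(84.3/10) + 10^(87.9/10) + 10^(88.1/10) = 1.557e+09.
Back to dB: 10·log₁₀ Σ = 91.9 dB.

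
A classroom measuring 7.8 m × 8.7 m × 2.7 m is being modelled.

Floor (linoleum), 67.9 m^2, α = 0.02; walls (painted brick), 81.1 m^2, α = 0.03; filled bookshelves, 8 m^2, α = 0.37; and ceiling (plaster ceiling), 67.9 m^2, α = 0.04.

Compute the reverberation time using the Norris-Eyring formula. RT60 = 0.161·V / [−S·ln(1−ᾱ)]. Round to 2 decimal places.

S = Σ Sᵢ = 224.9 m^2.
Σ(Sᵢαᵢ) = 67.9×0.02 + 81.1×0.03 + 8×0.37 + 67.9×0.04 = 9.467.
ᾱ = 9.467 / 224.9 = 0.0421.
−S·ln(1−ᾱ) = −224.9 × ln(1 − 0.0421) = 9.673.
V = 7.8 × 8.7 × 2.7 = 183.222 m³.
T = 0.161·V/[−S·ln(1−ᾱ)] = 0.161·183.222/9.673 = 3.05 s.

3.05 seconds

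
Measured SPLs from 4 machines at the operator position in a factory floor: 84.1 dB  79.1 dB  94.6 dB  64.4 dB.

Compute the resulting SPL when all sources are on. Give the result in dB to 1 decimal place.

Sum in the linear (power) domain: Σ 10^(Lᵢ/10) = 10^(84.1/10) + 10^(79.1/10) + 10^(94.6/10) + 10^(64.4/10) = 3.225e+09.
Back to dB: 10·log₁₀ Σ = 95.1 dB.

95.1 dB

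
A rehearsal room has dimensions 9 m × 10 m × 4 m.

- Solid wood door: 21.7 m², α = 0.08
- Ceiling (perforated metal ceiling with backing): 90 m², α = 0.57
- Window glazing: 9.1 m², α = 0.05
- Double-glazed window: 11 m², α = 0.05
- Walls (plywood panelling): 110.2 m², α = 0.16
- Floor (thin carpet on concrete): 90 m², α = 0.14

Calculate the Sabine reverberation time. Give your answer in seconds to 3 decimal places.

Equivalent absorption area: A = 21.7×0.08 + 90×0.57 + 9.1×0.05 + 11×0.05 + 110.2×0.16 + 90×0.14 = 84.273 m².
Room volume: 360 m³.
Sabine: RT60 = 0.161 × 360 / 84.273 = 0.688 s.

0.688 sec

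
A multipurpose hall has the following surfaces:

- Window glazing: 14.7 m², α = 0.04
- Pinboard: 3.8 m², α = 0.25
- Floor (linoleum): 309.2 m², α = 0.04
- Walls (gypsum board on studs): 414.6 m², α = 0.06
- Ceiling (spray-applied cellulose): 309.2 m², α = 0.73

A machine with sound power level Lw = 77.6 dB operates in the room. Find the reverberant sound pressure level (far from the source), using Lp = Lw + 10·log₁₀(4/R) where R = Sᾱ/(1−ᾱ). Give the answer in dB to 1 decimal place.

58.1 dB

A = 264.498 sabins; S = 1051.5 m².
ᾱ = 0.2515, so room constant R = A/(1−ᾱ) = 353.371 m².
Lp = 77.6 + 10·log₁₀(4/353.371) = 77.6 + (-19.46) = 58.1 dB.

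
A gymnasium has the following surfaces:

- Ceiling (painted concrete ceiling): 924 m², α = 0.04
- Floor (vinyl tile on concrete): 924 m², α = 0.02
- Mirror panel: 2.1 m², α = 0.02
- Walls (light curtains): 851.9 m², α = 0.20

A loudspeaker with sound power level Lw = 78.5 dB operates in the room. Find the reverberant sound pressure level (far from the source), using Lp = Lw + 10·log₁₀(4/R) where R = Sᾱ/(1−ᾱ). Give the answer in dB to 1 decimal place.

60.6 dB

Σ(Sᵢαᵢ) = 924·0.04 + 924·0.02 + 2.1·0.02 + 851.9·0.20 = 225.862; total area S = 2702.0 m².
ᾱ = 0.0836, so room constant R = A/(1−ᾱ) = 246.467 m².
Lp = Lw + 10 log₁₀(4/R) = 78.5 -17.90 = 60.6 dB.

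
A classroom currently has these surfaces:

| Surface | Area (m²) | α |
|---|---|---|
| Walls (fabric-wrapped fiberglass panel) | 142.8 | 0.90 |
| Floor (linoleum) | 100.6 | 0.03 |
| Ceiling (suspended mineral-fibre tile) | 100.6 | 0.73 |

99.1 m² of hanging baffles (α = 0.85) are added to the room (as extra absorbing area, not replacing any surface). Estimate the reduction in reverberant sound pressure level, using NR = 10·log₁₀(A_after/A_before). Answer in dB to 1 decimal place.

Total absorption A_before = 142.8×0.90 + 100.6×0.03 + 100.6×0.73
  = 128.520 + 3.018 + 73.438 = 204.976 m² sabins.
Added absorption = 99.1 × 0.85 = 84.235 sabins.
New total A_after = 289.211 sabins.
Reduction = 10 log₁₀(A_after/A_before) = 10 log₁₀(1.4110) = 1.5 dB.

1.5 dB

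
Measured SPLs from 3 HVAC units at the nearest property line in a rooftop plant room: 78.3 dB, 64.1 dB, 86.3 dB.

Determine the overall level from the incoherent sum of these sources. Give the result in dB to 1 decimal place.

87.0 dB

Sum in the linear (power) domain: Σ 10^(Lᵢ/10) = 10^(78.3/10) + 10^(64.1/10) + 10^(86.3/10) = 4.968e+08.
L_total = 10·log₁₀(4.968e+08) = 87.0 dB.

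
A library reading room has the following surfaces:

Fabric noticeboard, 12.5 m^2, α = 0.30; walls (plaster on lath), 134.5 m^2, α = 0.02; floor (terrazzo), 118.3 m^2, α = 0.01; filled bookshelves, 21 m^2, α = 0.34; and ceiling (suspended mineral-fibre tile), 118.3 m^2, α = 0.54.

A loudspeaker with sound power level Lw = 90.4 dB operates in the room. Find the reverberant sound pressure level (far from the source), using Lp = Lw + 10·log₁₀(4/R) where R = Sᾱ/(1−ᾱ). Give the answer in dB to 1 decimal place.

76.5 dB

A = 78.645 sabins; S = 404.6 m^2.
ᾱ = 78.645/404.6 = 0.1944; R = Sᾱ/(1−ᾱ) = 78.645/(1−0.1944) = 97.623 m^2.
Lp = Lw + 10 log₁₀(4/R) = 90.4 -13.87 = 76.5 dB.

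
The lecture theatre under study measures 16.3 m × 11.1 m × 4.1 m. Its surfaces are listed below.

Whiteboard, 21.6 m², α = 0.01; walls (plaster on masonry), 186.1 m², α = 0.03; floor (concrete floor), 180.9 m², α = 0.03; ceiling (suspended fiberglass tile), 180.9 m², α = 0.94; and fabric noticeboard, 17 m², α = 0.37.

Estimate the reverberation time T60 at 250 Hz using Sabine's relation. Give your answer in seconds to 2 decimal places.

Summing Sᵢαᵢ: 0.216 + 5.583 + 5.427 + 170.046 + 6.290 → A = 187.562 sabins.
Room volume: 741.813 m³.
Sabine: RT60 = 0.161 × 741.813 / 187.562 = 0.64 s.

0.64 seconds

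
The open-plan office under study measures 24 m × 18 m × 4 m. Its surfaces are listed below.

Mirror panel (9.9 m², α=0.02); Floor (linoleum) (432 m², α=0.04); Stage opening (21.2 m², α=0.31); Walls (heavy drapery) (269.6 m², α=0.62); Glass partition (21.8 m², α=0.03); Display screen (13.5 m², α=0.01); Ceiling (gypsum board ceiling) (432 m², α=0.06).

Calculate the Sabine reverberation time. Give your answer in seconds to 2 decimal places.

Summing Sᵢαᵢ: 0.198 + 17.280 + 6.572 + 167.152 + 0.654 + 0.135 + 25.920 → A = 217.911 sabins.
Room volume: 1728 m³.
RT60 = 0.161 · V / A = 0.161 × 1728 / 217.911 = 1.28 s.

1.28 s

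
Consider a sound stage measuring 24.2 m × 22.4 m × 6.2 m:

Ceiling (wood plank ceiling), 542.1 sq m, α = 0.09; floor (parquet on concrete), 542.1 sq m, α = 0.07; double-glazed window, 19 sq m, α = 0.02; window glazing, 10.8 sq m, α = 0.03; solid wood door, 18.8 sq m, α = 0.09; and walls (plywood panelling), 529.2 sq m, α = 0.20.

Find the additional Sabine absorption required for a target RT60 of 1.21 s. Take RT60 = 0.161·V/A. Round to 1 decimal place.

A₁ = Σ Sᵢαᵢ = 542.1×0.09 + 542.1×0.07 + 19×0.02 + 10.8×0.03 + 18.8×0.09 + 529.2×0.20 = 194.972 sabins.
V = 3360.896 m³. Required absorption A₂ = 0.161 × 3360.896 / 1.21 = 447.194 sabins.
Shortfall: 447.194 − 194.972 = 252.2 sabins.

252.2 sabins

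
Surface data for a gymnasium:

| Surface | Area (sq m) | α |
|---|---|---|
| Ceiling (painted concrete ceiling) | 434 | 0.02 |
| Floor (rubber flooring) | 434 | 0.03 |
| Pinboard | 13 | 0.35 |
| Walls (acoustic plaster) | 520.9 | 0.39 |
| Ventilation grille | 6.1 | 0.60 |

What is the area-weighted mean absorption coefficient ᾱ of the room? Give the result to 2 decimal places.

S = Σ Sᵢ = 434 + 434 + 13 + 520.9 + 6.1 = 1408.0 sq m.
Σ(Sᵢαᵢ) = 434·0.02 + 434·0.03 + 13·0.35 + 520.9·0.39 + 6.1·0.60 = 233.061.
ᾱ = 233.061 / 1408.0 = 0.17.

0.17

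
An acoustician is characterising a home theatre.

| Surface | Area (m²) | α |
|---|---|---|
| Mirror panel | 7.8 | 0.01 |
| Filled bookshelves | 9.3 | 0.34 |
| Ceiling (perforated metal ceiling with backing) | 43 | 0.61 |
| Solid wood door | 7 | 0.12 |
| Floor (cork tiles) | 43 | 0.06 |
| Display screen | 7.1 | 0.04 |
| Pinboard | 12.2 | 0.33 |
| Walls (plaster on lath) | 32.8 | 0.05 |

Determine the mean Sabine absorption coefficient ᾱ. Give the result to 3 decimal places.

S = Σ Sᵢ = 7.8 + 9.3 + 43 + 7 + 43 + 7.1 + 12.2 + 32.8 = 162.2 m².
Σ(Sᵢαᵢ) = 7.8*0.01 + 9.3*0.34 + 43*0.61 + 7*0.12 + 43*0.06 + 7.1*0.04 + 12.2*0.33 + 32.8*0.05 = 38.840.
ᾱ = A/S = 0.239.

0.239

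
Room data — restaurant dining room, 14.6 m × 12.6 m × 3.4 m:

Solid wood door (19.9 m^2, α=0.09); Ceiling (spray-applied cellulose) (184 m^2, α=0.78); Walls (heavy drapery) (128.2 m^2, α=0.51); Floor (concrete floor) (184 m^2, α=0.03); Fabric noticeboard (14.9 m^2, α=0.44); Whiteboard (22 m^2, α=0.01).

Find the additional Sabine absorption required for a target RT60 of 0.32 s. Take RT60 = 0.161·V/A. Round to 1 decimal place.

Equivalent absorption area: A₁ = 19.9*0.09 + 184*0.78 + 128.2*0.51 + 184*0.03 + 14.9*0.44 + 22*0.01 = 222.989 m^2.
For T = 0.32 s, need A₂ = 0.161·V/T = 0.161·625.464/0.32 = 314.687 sabins.
ΔA = A₂ − A₁ = 314.687 − 222.989 = 91.7 sabins.

91.7 sabins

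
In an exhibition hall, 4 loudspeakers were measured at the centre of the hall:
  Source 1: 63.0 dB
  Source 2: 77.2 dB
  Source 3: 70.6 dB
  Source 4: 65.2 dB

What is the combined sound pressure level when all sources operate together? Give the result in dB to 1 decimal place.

78.4 dB

Σ 10^(Lᵢ/10) = 6.927e+07.
Back to dB: 10·log₁₀ Σ = 78.4 dB.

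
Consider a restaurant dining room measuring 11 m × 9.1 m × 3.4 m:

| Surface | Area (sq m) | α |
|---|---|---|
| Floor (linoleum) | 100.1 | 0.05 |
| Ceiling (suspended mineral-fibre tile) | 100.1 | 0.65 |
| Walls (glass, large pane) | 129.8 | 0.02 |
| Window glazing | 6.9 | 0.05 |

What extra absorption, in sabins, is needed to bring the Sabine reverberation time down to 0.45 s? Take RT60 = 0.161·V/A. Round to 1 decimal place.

48.8 sabins

Equivalent absorption area: A₁ = 100.1·0.05 + 100.1·0.65 + 129.8·0.02 + 6.9·0.05 = 73.011 sq m.
For T = 0.45 s, need A₂ = 0.161·V/T = 0.161·340.34/0.45 = 121.766 sabins.
ΔA = A₂ − A₁ = 121.766 − 73.011 = 48.8 sabins.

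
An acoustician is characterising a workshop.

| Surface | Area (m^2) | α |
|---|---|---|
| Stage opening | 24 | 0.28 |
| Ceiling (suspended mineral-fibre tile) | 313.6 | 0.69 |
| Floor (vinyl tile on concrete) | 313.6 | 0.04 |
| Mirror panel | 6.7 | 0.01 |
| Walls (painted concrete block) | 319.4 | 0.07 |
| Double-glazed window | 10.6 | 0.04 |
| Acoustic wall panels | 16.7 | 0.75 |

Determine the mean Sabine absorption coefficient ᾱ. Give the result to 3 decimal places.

0.270

S = Σ Sᵢ = 24 + 313.6 + 313.6 + 6.7 + 319.4 + 10.6 + 16.7 = 1004.6 m^2.
A = 24·0.28 + 313.6·0.69 + 313.6·0.04 + 6.7·0.01 + 319.4·0.07 + 10.6·0.04 + 16.7·0.75 = 271.022 sabins.
ᾱ = 271.022 / 1004.6 = 0.270.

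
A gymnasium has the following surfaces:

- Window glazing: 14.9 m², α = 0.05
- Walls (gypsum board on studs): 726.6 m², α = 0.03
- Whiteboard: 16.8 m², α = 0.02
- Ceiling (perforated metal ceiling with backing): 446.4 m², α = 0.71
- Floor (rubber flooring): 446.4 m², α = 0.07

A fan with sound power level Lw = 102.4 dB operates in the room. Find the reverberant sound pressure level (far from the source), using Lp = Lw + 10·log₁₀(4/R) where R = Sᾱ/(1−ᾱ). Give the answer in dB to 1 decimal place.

A = 371.071 sabins; S = 1651.1 m².
ᾱ = 0.2247, so room constant R = A/(1−ᾱ) = 478.616 m².
Lp = 102.4 + 10·log₁₀(4/478.616) = 102.4 + (-20.78) = 81.6 dB.

81.6 dB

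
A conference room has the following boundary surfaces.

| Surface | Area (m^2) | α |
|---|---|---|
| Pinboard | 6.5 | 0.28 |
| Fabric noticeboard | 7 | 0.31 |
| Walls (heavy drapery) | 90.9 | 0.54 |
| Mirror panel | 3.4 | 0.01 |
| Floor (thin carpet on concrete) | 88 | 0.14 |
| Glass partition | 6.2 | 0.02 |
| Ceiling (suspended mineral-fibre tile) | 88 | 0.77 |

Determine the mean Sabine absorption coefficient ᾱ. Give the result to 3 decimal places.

S = Σ Sᵢ = 6.5 + 7 + 90.9 + 3.4 + 88 + 6.2 + 88 = 290.0 m^2.
Weighted sum Σ Sα = 133.314.
ᾱ = A/S = 0.460.

0.460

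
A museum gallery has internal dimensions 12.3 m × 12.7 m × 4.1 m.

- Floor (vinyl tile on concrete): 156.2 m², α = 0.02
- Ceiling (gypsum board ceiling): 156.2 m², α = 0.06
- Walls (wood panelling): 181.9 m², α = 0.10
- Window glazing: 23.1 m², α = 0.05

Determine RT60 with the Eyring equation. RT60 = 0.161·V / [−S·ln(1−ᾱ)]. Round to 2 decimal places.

3.14 seconds

Total surface area S = 156.2 + 156.2 + 181.9 + 23.1 = 517.4 m².
Absorption A = 156.2×0.02 + 156.2×0.06 + 181.9×0.10 + 23.1×0.05 = 31.841 sabins.
ᾱ = 31.841 / 517.4 = 0.0615.
Eyring denominator: −S ln(1−ᾱ) = 32.841.
V = 12.3 × 12.7 × 4.1 = 640.461 m³.
RT60 = 0.161 × 640.461 / 32.841 = 3.14 s.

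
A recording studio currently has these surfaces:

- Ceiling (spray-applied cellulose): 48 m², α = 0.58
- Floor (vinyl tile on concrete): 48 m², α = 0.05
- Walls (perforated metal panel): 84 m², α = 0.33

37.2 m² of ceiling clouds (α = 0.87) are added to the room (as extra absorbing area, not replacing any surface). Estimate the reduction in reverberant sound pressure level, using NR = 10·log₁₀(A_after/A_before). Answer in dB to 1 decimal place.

Summing Sᵢαᵢ: 27.840 + 2.400 + 27.720 → A_before = 57.960 sabins.
Added absorption = 37.2 × 0.87 = 32.364 sabins.
New total A_after = 90.324 sabins.
NR = 10·log₁₀(90.324/57.960) = 1.9 dB.

1.9 dB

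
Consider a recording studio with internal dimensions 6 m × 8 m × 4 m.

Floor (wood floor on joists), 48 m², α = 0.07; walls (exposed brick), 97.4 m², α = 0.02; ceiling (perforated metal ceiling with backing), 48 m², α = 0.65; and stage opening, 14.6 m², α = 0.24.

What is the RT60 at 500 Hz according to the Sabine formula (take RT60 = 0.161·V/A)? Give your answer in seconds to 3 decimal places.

Total absorption A = 48×0.07 + 97.4×0.02 + 48×0.65 + 14.6×0.24
  = 3.360 + 1.948 + 31.200 + 3.504 = 40.012 m² sabins.
Room volume: 192 m³.
RT60 = 0.161 · V / A = 0.161 × 192 / 40.012 = 0.773 s.

0.773 s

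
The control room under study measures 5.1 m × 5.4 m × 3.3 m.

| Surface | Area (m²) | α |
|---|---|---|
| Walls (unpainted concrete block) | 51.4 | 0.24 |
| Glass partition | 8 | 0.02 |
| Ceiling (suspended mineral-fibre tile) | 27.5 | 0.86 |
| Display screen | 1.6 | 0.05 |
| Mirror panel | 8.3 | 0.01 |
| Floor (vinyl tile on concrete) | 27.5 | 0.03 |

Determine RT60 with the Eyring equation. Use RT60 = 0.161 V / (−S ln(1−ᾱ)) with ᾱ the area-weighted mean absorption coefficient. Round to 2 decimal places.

0.33 s

Total surface area S = 51.4 + 8 + 27.5 + 1.6 + 8.3 + 27.5 = 124.3 m².
Absorption A = 51.4·0.24 + 8·0.02 + 27.5·0.86 + 1.6·0.05 + 8.3·0.01 + 27.5·0.03 = 37.134 sabins.
Mean coefficient ᾱ = A/S = 0.2987.
Eyring denominator: −S ln(1−ᾱ) = 44.104.
V = 5.1 × 5.4 × 3.3 = 90.882 m³.
T = 0.161·V/[−S·ln(1−ᾱ)] = 0.161·90.882/44.104 = 0.33 s.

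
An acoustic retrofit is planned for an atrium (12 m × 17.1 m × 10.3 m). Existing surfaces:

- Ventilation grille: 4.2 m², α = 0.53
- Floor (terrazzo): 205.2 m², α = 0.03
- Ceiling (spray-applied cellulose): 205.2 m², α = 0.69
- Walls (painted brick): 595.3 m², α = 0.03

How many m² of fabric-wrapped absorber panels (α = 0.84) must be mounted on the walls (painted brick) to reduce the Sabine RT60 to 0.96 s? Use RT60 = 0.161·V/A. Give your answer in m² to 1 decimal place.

230.4

Summing Sᵢαᵢ: 2.226 + 6.156 + 141.588 + 17.859 → A₁ = 167.829 sabins.
V = 2113.56 m³. Target absorption A₂ = 0.161 × 2113.56 / 0.96 = 354.462 sabins.
Absorption to add: 354.462 − 167.829 = 186.633 sabins.
Net gain per m²: Δα = 0.84 − 0.03 = 0.81.
Panel area = 186.633 / 0.81 = 230.4 m².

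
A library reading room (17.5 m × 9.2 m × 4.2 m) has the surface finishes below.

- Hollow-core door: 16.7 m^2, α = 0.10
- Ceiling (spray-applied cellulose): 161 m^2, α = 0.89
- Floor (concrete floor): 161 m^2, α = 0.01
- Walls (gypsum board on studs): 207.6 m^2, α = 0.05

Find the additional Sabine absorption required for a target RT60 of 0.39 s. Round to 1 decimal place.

122.2 sabins

Total absorption A₁ = 16.7·0.10 + 161·0.89 + 161·0.01 + 207.6·0.05
  = 1.670 + 143.290 + 1.610 + 10.380 = 156.950 m^2 sabins.
Target A₂ = 0.161·676.2/0.39 = 279.149 sabins (V = 676.2 m³).
ΔA = A₂ − A₁ = 279.149 − 156.950 = 122.2 sabins.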